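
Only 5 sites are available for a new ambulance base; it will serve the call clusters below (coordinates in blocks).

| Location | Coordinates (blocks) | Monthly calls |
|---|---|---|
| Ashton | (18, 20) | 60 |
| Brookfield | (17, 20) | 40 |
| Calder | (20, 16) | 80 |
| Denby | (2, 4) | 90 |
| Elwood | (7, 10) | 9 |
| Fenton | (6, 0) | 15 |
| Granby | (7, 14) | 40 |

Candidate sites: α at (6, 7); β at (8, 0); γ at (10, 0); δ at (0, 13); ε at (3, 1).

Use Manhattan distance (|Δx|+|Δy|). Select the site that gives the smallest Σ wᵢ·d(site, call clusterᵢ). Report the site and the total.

Total weighted distance at each candidate:
  α (6, 7): total = 5391
  β (8, 0): total = 6829
  γ (10, 0): total = 6777
  δ (0, 13): total = 5985
  ε (3, 1): total = 7137
Minimum is at α with total 5391 blocks.

α, total 5391 blocks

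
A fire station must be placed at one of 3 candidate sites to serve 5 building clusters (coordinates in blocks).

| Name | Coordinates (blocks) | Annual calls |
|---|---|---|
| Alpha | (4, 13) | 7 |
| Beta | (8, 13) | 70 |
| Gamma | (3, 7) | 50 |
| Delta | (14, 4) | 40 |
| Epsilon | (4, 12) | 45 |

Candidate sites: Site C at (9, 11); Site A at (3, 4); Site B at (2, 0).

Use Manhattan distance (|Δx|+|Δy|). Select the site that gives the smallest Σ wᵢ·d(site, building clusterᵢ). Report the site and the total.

Total weighted distance at each candidate:
  Site C (9, 11): total = 1509
  Site A (3, 4): total = 2045
  Site B (2, 0): total = 3105
Minimum is at Site C with total 1509 blocks.

Site C, total 1509 blocks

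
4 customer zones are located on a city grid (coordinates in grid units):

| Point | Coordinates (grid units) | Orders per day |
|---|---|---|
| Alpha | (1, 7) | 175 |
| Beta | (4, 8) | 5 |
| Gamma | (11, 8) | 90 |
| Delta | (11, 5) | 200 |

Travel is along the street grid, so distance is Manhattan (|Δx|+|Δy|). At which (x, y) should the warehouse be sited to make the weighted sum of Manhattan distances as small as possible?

(11, 7)

Manhattan distance separates: Σwᵢ(|x−xᵢ|+|y−yᵢ|) = Σwᵢ|x−xᵢ| + Σwᵢ|y−yᵢ|, so x and y are optimised independently as 1-D weighted medians.
Total weight W = 470; half = 235.
x-coordinate, sorted with cumulative weight:
  x=1 (Alpha, w=175) cum 175
  x=4 (Beta, w=5) cum 180
  x=11 (Gamma, w=90) cum 270  ← median
  x=11 (Delta, w=200) cum 470
⇒ x* = 11
y-coordinate, sorted with cumulative weight:
  y=5 (Delta, w=200) cum 200
  y=7 (Alpha, w=175) cum 375  ← median
  y=8 (Beta, w=5) cum 380
  y=8 (Gamma, w=90) cum 470
⇒ y* = 7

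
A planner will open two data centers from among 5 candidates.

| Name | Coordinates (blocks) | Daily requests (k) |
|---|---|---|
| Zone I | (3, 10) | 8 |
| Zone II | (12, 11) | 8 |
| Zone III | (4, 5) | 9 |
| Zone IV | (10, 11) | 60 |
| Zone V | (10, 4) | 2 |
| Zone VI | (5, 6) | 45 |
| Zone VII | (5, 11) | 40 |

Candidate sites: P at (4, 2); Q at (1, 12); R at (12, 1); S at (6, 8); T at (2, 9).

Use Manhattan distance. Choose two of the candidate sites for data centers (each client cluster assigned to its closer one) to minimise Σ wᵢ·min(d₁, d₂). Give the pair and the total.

Evaluate every pair (each demand assigned to the nearer of the two):
  {S, T}: total = 864
  {P, S}: total = 870
  {Q, S}: total = 880
  {R, S}: total = 882
  {P, T}: total = 1180
  {P, Q}: total = 1196
  {R, T}: total = 1230
  {Q, T}: total = 1262
  {Q, R}: total = 1462
  {P, R}: total = 1534
Best pair: {S, T} with total 864.

{S, T}, total 864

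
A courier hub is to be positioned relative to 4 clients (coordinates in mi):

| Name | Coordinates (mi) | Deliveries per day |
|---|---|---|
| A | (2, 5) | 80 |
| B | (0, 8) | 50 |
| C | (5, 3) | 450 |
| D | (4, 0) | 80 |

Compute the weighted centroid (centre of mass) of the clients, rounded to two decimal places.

(4.14, 3.26)

The minimiser of Σwᵢ‖p−pᵢ‖² is the weighted centroid p* = (Σwᵢpᵢ)/(Σwᵢ).
Σwᵢ = 660.
Σwᵢxᵢ = 80·2 + 50·0 + 450·5 + 80·4 = 2730.
Σwᵢyᵢ = 80·5 + 50·8 + 450·3 + 80·0 = 2150.
x* = 2730/660 = 4.14, y* = 2150/660 = 3.26.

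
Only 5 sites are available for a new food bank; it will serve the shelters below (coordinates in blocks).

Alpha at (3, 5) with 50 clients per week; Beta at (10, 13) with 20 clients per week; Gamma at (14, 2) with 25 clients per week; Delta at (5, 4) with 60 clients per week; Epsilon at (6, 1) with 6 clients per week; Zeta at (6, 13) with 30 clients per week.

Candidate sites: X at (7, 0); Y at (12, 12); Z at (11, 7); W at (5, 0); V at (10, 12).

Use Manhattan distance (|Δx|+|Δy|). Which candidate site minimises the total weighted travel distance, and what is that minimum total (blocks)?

W, total 1657 blocks

Total weighted distance at each candidate:
  X (7, 0): total = 1787
  Y (12, 12): total = 2372
  Z (11, 7): total = 1776
  W (5, 0): total = 1657
  V (10, 12): total = 2090
Minimum is at W with total 1657 blocks.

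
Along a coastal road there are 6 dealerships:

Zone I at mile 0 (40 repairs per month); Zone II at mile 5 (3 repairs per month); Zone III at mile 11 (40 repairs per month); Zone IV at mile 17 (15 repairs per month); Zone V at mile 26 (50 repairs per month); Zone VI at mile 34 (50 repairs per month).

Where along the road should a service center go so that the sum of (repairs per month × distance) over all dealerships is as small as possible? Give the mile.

For a sum of weighted absolute distances on a line, the optimum is the weighted median (not the mean). Total weight W = 198; half-weight = 99.
Sort by position and accumulate weight:
  mile 0 (Zone I, w=40) → cum 40
  mile 5 (Zone II, w=3) → cum 43
  mile 11 (Zone III, w=40) → cum 83
  mile 17 (Zone IV, w=15) → cum 98
  mile 26 (Zone V, w=50) → cum 148  ≥ 99 → median here
  mile 34 (Zone VI, w=50) → cum 198
Optimal location: mile 26.

x = 26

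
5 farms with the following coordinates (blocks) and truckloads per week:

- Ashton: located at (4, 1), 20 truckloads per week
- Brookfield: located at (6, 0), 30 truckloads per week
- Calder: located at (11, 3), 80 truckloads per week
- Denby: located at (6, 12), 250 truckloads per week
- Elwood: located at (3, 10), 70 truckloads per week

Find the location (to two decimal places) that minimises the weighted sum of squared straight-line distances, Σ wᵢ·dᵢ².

The minimiser of Σwᵢ‖p−pᵢ‖² is the weighted centroid p* = (Σwᵢpᵢ)/(Σwᵢ).
Σwᵢ = 450.
Σwᵢxᵢ = 20·4 + 30·6 + 80·11 + 250·6 + 70·3 = 2850.
Σwᵢyᵢ = 20·1 + 30·0 + 80·3 + 250·12 + 70·10 = 3960.
x* = 2850/450 = 6.33, y* = 3960/450 = 8.80.

(6.33, 8.80)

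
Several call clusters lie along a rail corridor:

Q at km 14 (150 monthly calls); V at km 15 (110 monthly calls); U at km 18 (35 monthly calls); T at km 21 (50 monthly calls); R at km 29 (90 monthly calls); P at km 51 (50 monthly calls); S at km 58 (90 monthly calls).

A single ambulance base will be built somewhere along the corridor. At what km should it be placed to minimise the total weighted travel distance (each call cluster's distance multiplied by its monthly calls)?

x = 18

For a sum of weighted absolute distances on a line, the optimum is the weighted median (not the mean). Total weight W = 575; half-weight = 287.5.
Sort by position and accumulate weight:
  km 14 (Q, w=150) → cum 150
  km 15 (V, w=110) → cum 260
  km 18 (U, w=35) → cum 295  ≥ 287.5 → median here
  km 21 (T, w=50) → cum 345
  km 29 (R, w=90) → cum 435
  km 51 (P, w=50) → cum 485
  km 58 (S, w=90) → cum 575
Optimal location: km 18.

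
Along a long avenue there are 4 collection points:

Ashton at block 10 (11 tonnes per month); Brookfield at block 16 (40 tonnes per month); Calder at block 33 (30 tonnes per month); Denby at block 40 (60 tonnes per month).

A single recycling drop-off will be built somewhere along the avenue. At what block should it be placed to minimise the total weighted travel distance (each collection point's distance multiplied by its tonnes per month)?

x = 33

For a sum of weighted absolute distances on a line, the optimum is the weighted median (not the mean). Total weight W = 141; half-weight = 70.5.
Sort by position and accumulate weight:
  block 10 (Ashton, w=11) → cum 11
  block 16 (Brookfield, w=40) → cum 51
  block 33 (Calder, w=30) → cum 81  ≥ 70.5 → median here
  block 40 (Denby, w=60) → cum 141
Optimal location: block 33.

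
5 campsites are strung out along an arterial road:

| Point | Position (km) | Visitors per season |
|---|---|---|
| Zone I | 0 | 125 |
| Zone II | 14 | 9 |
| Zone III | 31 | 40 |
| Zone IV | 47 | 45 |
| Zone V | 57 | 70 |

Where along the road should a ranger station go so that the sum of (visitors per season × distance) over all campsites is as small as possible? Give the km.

For a sum of weighted absolute distances on a line, the optimum is the weighted median (not the mean). Total weight W = 289; half-weight = 144.5.
Sort by position and accumulate weight:
  km 0 (Zone I, w=125) → cum 125
  km 14 (Zone II, w=9) → cum 134
  km 31 (Zone III, w=40) → cum 174  ≥ 144.5 → median here
  km 47 (Zone IV, w=45) → cum 219
  km 57 (Zone V, w=70) → cum 289
Optimal location: km 31.

x = 31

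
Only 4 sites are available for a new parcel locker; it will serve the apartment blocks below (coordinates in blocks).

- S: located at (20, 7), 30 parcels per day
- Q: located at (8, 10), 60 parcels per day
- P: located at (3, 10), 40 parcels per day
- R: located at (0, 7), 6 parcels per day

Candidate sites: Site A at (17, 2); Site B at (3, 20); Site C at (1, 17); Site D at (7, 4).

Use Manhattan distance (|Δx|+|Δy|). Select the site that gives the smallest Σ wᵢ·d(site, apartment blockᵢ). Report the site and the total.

Site D, total 1360 blocks

Total weighted distance at each candidate:
  Site A (17, 2): total = 2272
  Site B (3, 20): total = 2296
  Site C (1, 17): total = 2136
  Site D (7, 4): total = 1360
Minimum is at Site D with total 1360 blocks.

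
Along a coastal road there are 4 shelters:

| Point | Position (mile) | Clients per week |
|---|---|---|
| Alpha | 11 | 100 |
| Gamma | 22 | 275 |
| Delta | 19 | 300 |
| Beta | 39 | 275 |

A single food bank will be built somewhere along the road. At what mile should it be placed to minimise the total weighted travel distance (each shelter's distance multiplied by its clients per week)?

x = 22

For a sum of weighted absolute distances on a line, the optimum is the weighted median (not the mean). Total weight W = 950; half-weight = 475.
Sort by position and accumulate weight:
  mile 11 (Alpha, w=100) → cum 100
  mile 19 (Delta, w=300) → cum 400
  mile 22 (Gamma, w=275) → cum 675  ≥ 475 → median here
  mile 39 (Beta, w=275) → cum 950
Optimal location: mile 22.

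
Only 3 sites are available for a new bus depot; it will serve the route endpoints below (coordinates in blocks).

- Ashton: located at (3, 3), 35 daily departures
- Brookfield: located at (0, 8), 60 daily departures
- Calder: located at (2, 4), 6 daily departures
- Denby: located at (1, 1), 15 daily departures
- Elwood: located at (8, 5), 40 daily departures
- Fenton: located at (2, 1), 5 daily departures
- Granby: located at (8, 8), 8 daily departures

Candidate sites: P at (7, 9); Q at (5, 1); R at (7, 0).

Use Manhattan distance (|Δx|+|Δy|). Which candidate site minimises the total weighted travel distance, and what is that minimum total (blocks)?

Q, total 1331 blocks

Total weighted distance at each candidate:
  P (7, 9): total = 1381
  Q (5, 1): total = 1331
  R (7, 0): total = 1646
Minimum is at Q with total 1331 blocks.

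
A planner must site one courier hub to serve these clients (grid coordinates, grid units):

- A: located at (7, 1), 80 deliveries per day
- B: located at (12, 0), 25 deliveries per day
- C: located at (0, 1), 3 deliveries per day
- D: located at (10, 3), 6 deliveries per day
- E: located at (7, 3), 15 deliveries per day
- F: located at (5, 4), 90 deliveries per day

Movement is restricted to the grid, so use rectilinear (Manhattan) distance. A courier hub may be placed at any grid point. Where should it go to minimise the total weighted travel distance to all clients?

(7, 3)

Manhattan distance separates: Σwᵢ(|x−xᵢ|+|y−yᵢ|) = Σwᵢ|x−xᵢ| + Σwᵢ|y−yᵢ|, so x and y are optimised independently as 1-D weighted medians.
Total weight W = 219; half = 109.5.
x-coordinate, sorted with cumulative weight:
  x=0 (C, w=3) cum 3
  x=5 (F, w=90) cum 93
  x=7 (A, w=80) cum 173  ← median
  x=7 (E, w=15) cum 188
  x=10 (D, w=6) cum 194
  x=12 (B, w=25) cum 219
⇒ x* = 7
y-coordinate, sorted with cumulative weight:
  y=0 (B, w=25) cum 25
  y=1 (A, w=80) cum 105
  y=1 (C, w=3) cum 108
  y=3 (D, w=6) cum 114  ← median
  y=3 (E, w=15) cum 129
  y=4 (F, w=90) cum 219
⇒ y* = 3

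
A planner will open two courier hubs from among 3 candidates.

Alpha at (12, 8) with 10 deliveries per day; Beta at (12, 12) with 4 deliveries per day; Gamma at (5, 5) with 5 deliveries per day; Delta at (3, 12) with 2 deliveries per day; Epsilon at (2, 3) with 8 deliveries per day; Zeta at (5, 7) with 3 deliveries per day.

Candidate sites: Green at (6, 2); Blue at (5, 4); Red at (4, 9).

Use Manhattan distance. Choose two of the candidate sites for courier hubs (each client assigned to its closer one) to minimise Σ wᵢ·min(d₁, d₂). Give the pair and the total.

Evaluate every pair (each demand assigned to the nearer of the two):
  {Blue, Red}: total = 188
  {Green, Red}: total = 211
  {Green, Blue}: total = 236
Best pair: {Blue, Red} with total 188.

{Blue, Red}, total 188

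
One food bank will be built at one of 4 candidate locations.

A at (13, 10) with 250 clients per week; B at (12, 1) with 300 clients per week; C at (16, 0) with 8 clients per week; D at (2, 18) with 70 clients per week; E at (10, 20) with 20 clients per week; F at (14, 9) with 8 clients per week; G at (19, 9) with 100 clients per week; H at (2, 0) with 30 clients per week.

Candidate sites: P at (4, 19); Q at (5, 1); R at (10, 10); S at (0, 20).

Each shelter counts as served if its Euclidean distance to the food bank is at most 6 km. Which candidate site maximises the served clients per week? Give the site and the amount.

R, covering 258

Coverage radius r = 6 km; a point is covered iff (Δx)²+(Δy)² ≤ 6² = 36.
  P (4, 19): covers {D} → 70
  Q (5, 1): covers {H} → 30
  R (10, 10): covers {A, F} → 258
  S (0, 20): covers {D} → 70
Maximum coverage at R: 258 clients per week.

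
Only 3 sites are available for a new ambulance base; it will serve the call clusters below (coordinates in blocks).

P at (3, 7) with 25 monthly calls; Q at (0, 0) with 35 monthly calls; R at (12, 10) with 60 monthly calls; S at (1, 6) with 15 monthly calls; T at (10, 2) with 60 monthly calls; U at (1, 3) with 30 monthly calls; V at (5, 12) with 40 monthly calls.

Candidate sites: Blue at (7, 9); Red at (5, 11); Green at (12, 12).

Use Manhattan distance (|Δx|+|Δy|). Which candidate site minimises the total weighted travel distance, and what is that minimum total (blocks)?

Total weighted distance at each candidate:
  Blue (7, 9): total = 2365
  Red (5, 11): total = 2565
  Green (12, 12): total = 3165
Minimum is at Blue with total 2365 blocks.

Blue, total 2365 blocks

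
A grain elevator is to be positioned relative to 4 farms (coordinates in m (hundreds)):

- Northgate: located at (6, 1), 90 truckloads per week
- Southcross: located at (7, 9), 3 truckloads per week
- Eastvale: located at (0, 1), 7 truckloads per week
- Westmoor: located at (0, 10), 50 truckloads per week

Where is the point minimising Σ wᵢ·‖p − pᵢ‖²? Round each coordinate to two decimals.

The minimiser of Σwᵢ‖p−pᵢ‖² is the weighted centroid p* = (Σwᵢpᵢ)/(Σwᵢ).
Σwᵢ = 150.
Σwᵢxᵢ = 90·6 + 3·7 + 7·0 + 50·0 = 561.
Σwᵢyᵢ = 90·1 + 3·9 + 7·1 + 50·10 = 624.
x* = 561/150 = 3.74, y* = 624/150 = 4.16.

(3.74, 4.16)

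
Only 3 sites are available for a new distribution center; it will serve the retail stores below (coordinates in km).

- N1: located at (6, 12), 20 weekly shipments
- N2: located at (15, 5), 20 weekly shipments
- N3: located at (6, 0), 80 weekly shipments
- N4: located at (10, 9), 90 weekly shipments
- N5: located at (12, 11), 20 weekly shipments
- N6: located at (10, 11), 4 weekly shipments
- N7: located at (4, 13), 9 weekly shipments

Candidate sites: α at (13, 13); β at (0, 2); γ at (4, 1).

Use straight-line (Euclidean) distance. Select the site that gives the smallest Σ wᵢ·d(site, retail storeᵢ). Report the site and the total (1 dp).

Total weighted distance at each candidate:
  α (13, 13): total = 2077.7
  β (0, 2): total = 2602.9
  γ (4, 1): total = 1947.4
Minimum is at γ with total 1947.4 km.

γ, total 1947.4 km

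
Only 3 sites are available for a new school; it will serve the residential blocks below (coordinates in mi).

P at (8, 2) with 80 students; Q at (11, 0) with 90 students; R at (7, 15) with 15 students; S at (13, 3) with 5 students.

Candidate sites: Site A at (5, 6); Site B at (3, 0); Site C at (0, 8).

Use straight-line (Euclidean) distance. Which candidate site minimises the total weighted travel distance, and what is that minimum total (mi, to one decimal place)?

Site A, total 1344.7 mi

Total weighted distance at each candidate:
  Site A (5, 6): total = 1344.7
  Site B (3, 0): total = 1435.9
  Site C (0, 8): total = 2242.3
Minimum is at Site A with total 1344.7 mi.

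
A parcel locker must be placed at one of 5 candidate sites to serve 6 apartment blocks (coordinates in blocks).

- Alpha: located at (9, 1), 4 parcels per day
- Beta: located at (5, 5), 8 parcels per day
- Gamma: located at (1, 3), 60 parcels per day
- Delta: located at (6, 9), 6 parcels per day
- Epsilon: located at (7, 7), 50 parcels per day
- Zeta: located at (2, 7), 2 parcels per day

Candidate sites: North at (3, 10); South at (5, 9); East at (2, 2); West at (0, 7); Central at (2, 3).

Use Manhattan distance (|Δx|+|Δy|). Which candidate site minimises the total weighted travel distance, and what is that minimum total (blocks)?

Total weighted distance at each candidate:
  North (3, 10): total = 1038
  South (5, 9): total = 896
  East (2, 2): total = 776
  West (0, 7): total = 818
  Central (2, 3): total = 654
Minimum is at Central with total 654 blocks.

Central, total 654 blocks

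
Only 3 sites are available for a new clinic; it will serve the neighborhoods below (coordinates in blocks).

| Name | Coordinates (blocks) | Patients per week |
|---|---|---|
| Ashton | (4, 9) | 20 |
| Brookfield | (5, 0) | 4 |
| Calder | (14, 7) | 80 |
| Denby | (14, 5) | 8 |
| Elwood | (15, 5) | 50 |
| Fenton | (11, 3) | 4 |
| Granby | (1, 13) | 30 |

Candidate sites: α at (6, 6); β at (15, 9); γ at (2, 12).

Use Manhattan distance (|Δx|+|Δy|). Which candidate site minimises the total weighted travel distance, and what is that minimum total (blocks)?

Total weighted distance at each candidate:
  α (6, 6): total = 1812
  β (15, 9): total = 1356
  γ (2, 12): total = 2804
Minimum is at β with total 1356 blocks.

β, total 1356 blocks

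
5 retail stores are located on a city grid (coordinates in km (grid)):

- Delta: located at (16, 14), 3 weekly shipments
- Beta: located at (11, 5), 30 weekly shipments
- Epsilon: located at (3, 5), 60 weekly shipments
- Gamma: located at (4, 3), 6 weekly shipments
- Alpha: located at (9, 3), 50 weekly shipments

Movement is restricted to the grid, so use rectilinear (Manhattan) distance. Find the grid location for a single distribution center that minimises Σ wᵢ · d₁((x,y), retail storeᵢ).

(9, 5)

Manhattan distance separates: Σwᵢ(|x−xᵢ|+|y−yᵢ|) = Σwᵢ|x−xᵢ| + Σwᵢ|y−yᵢ|, so x and y are optimised independently as 1-D weighted medians.
Total weight W = 149; half = 74.5.
x-coordinate, sorted with cumulative weight:
  x=3 (Epsilon, w=60) cum 60
  x=4 (Gamma, w=6) cum 66
  x=9 (Alpha, w=50) cum 116  ← median
  x=11 (Beta, w=30) cum 146
  x=16 (Delta, w=3) cum 149
⇒ x* = 9
y-coordinate, sorted with cumulative weight:
  y=3 (Gamma, w=6) cum 6
  y=3 (Alpha, w=50) cum 56
  y=5 (Beta, w=30) cum 86  ← median
  y=5 (Epsilon, w=60) cum 146
  y=14 (Delta, w=3) cum 149
⇒ y* = 5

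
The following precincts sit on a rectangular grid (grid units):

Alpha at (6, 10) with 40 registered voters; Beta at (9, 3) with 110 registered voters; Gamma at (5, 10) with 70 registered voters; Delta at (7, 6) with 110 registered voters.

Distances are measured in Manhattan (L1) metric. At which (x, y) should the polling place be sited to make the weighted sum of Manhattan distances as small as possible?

(7, 6)

Manhattan distance separates: Σwᵢ(|x−xᵢ|+|y−yᵢ|) = Σwᵢ|x−xᵢ| + Σwᵢ|y−yᵢ|, so x and y are optimised independently as 1-D weighted medians.
Total weight W = 330; half = 165.
x-coordinate, sorted with cumulative weight:
  x=5 (Gamma, w=70) cum 70
  x=6 (Alpha, w=40) cum 110
  x=7 (Delta, w=110) cum 220  ← median
  x=9 (Beta, w=110) cum 330
⇒ x* = 7
y-coordinate, sorted with cumulative weight:
  y=3 (Beta, w=110) cum 110
  y=6 (Delta, w=110) cum 220  ← median
  y=10 (Alpha, w=40) cum 260
  y=10 (Gamma, w=70) cum 330
⇒ y* = 6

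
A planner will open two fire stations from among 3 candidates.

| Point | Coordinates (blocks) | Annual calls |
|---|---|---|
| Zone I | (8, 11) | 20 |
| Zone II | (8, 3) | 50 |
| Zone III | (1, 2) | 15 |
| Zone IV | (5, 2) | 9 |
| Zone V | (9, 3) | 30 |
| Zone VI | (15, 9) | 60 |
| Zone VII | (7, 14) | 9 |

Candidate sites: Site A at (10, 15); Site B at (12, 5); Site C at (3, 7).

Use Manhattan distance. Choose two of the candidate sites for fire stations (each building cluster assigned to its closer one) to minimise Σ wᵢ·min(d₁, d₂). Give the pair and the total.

{Site B, Site C}, total 1317

Evaluate every pair (each demand assigned to the nearer of the two):
  {Site B, Site C}: total = 1317
  {Site A, Site B}: total = 1326
  {Site A, Site C}: total = 1734
Best pair: {Site B, Site C} with total 1317.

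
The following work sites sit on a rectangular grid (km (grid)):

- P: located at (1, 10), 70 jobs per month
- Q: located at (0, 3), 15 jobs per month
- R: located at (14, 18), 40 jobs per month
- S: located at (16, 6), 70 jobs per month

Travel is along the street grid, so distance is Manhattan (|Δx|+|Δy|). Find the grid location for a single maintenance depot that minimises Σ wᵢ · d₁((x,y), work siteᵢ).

Manhattan distance separates: Σwᵢ(|x−xᵢ|+|y−yᵢ|) = Σwᵢ|x−xᵢ| + Σwᵢ|y−yᵢ|, so x and y are optimised independently as 1-D weighted medians.
Total weight W = 195; half = 97.5.
x-coordinate, sorted with cumulative weight:
  x=0 (Q, w=15) cum 15
  x=1 (P, w=70) cum 85
  x=14 (R, w=40) cum 125  ← median
  x=16 (S, w=70) cum 195
⇒ x* = 14
y-coordinate, sorted with cumulative weight:
  y=3 (Q, w=15) cum 15
  y=6 (S, w=70) cum 85
  y=10 (P, w=70) cum 155  ← median
  y=18 (R, w=40) cum 195
⇒ y* = 10

(14, 10)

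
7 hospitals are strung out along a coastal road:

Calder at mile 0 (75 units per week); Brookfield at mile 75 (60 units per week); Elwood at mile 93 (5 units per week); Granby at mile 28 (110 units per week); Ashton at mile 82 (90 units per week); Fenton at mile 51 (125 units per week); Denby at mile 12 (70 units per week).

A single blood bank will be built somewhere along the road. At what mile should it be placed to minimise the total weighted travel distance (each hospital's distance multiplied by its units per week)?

For a sum of weighted absolute distances on a line, the optimum is the weighted median (not the mean). Total weight W = 535; half-weight = 267.5.
Sort by position and accumulate weight:
  mile 0 (Calder, w=75) → cum 75
  mile 12 (Denby, w=70) → cum 145
  mile 28 (Granby, w=110) → cum 255
  mile 51 (Fenton, w=125) → cum 380  ≥ 267.5 → median here
  mile 75 (Brookfield, w=60) → cum 440
  mile 82 (Ashton, w=90) → cum 530
  mile 93 (Elwood, w=5) → cum 535
Optimal location: mile 51.

x = 51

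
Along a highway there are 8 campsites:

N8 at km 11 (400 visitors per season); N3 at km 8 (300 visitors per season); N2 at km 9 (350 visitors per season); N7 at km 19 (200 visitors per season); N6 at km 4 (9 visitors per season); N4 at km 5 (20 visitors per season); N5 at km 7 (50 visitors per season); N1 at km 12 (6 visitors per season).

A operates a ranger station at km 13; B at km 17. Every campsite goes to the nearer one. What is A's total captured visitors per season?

The indifferent point is the midpoint (13+17)/2 = 15; campsites left of it (closer to A at 13) go to A, those right go to B.
  N6 at 4 (w=9) → A
  N4 at 5 (w=20) → A
  N5 at 7 (w=50) → A
  N3 at 8 (w=300) → A
  N2 at 9 (w=350) → A
  N8 at 11 (w=400) → A
  N1 at 12 (w=6) → A
  N7 at 19 (w=200) → B
A captures 1135; B captures 200.

1135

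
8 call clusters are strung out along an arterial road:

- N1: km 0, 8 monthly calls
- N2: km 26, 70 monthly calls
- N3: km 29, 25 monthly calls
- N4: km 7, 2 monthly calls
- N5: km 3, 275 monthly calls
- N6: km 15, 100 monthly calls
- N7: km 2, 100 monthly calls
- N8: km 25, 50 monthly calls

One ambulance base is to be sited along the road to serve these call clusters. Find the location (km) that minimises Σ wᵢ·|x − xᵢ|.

For a sum of weighted absolute distances on a line, the optimum is the weighted median (not the mean). Total weight W = 630; half-weight = 315.
Sort by position and accumulate weight:
  km 0 (N1, w=8) → cum 8
  km 2 (N7, w=100) → cum 108
  km 3 (N5, w=275) → cum 383  ≥ 315 → median here
  km 7 (N4, w=2) → cum 385
  km 15 (N6, w=100) → cum 485
  km 25 (N8, w=50) → cum 535
  km 26 (N2, w=70) → cum 605
  km 29 (N3, w=25) → cum 630
Optimal location: km 3.

x = 3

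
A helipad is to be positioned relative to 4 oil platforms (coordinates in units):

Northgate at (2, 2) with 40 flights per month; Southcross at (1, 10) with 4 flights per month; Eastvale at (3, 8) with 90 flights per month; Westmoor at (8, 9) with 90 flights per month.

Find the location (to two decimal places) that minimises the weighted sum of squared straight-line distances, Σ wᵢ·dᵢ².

The minimiser of Σwᵢ‖p−pᵢ‖² is the weighted centroid p* = (Σwᵢpᵢ)/(Σwᵢ).
Σwᵢ = 224.
Σwᵢxᵢ = 40·2 + 4·1 + 90·3 + 90·8 = 1074.
Σwᵢyᵢ = 40·2 + 4·10 + 90·8 + 90·9 = 1650.
x* = 1074/224 = 4.79, y* = 1650/224 = 7.37.

(4.79, 7.37)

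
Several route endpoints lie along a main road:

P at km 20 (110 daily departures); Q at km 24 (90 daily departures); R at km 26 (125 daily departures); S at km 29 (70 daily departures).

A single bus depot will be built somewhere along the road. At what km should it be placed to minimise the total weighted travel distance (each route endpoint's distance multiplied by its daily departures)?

x = 24

For a sum of weighted absolute distances on a line, the optimum is the weighted median (not the mean). Total weight W = 395; half-weight = 197.5.
Sort by position and accumulate weight:
  km 20 (P, w=110) → cum 110
  km 24 (Q, w=90) → cum 200  ≥ 197.5 → median here
  km 26 (R, w=125) → cum 325
  km 29 (S, w=70) → cum 395
Optimal location: km 24.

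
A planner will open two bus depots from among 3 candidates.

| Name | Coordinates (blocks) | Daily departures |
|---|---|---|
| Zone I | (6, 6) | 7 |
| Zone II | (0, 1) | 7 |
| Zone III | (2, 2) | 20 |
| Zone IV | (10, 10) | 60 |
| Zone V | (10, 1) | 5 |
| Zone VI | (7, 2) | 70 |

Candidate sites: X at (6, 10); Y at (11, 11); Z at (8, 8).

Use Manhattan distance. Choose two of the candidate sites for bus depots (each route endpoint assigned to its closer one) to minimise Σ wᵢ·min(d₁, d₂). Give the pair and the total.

Evaluate every pair (each demand assigned to the nearer of the two):
  {Y, Z}: total = 1028
  {X, Z}: total = 1148
  {X, Y}: total = 1178
Best pair: {Y, Z} with total 1028.

{Y, Z}, total 1028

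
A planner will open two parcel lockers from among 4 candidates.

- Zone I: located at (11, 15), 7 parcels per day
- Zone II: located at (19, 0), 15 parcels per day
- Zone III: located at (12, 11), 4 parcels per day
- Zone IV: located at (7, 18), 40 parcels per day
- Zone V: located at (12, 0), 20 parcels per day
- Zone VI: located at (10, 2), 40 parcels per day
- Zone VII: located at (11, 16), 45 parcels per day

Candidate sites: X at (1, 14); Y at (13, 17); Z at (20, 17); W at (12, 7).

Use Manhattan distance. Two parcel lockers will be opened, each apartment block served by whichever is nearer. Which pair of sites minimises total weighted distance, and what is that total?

{Y, W}, total 1089

Evaluate every pair (each demand assigned to the nearer of the two):
  {Y, W}: total = 1089
  {X, W}: total = 1559
  {Z, W}: total = 1719
  {Y, Z}: total = 1821
  {X, Y}: total = 1896
  {X, Z}: total = 2593
Best pair: {Y, W} with total 1089.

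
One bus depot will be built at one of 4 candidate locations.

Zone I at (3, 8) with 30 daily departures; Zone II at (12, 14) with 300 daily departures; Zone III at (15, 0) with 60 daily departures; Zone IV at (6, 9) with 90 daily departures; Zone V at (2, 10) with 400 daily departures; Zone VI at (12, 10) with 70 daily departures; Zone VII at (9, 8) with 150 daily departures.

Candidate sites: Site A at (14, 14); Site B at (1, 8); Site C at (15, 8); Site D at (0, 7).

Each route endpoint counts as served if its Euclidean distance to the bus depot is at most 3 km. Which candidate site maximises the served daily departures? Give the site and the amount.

Site B, covering 430

Coverage radius r = 3 km; a point is covered iff (Δx)²+(Δy)² ≤ 3² = 9.
  Site A (14, 14): covers {Zone II} → 300
  Site B (1, 8): covers {Zone I, Zone V} → 430
  Site C (15, 8): covers {none} → 0
  Site D (0, 7): covers {none} → 0
Maximum coverage at Site B: 430 daily departures.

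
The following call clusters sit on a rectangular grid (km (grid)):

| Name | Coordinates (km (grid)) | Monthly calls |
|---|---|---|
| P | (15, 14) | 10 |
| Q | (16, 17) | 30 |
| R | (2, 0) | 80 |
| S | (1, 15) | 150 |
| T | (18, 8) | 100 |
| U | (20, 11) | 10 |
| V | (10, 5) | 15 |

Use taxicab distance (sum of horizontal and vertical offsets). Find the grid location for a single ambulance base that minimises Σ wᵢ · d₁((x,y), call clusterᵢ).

(2, 11)

Manhattan distance separates: Σwᵢ(|x−xᵢ|+|y−yᵢ|) = Σwᵢ|x−xᵢ| + Σwᵢ|y−yᵢ|, so x and y are optimised independently as 1-D weighted medians.
Total weight W = 395; half = 197.5.
x-coordinate, sorted with cumulative weight:
  x=1 (S, w=150) cum 150
  x=2 (R, w=80) cum 230  ← median
  x=10 (V, w=15) cum 245
  x=15 (P, w=10) cum 255
  x=16 (Q, w=30) cum 285
  x=18 (T, w=100) cum 385
  x=20 (U, w=10) cum 395
⇒ x* = 2
y-coordinate, sorted with cumulative weight:
  y=0 (R, w=80) cum 80
  y=5 (V, w=15) cum 95
  y=8 (T, w=100) cum 195
  y=11 (U, w=10) cum 205  ← median
  y=14 (P, w=10) cum 215
  y=15 (S, w=150) cum 365
  y=17 (Q, w=30) cum 395
⇒ y* = 11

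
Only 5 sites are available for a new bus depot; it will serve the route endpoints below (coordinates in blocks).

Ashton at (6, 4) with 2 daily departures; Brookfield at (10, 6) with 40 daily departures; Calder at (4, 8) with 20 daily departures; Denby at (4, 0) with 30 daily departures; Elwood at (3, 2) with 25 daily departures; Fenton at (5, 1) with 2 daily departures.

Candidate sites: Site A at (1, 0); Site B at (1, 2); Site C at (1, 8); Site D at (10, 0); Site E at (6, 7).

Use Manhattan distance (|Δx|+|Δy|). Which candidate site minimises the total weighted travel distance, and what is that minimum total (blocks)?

Site E, total 750 blocks

Total weighted distance at each candidate:
  Site A (1, 0): total = 1038
  Site B (1, 2): total = 924
  Site C (1, 8): total = 1070
  Site D (10, 0): total = 953
  Site E (6, 7): total = 750
Minimum is at Site E with total 750 blocks.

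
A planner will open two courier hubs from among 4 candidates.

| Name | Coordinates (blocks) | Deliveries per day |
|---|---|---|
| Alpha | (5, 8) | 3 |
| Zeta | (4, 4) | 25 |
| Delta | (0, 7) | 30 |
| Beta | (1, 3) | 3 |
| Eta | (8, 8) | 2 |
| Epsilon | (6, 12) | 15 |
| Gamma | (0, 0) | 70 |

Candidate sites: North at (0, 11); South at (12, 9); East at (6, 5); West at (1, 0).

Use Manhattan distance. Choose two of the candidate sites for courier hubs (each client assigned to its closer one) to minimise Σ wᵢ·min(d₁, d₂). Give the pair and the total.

Evaluate every pair (each demand assigned to the nearer of the two):
  {East, West}: total = 521
  {North, West}: total = 525
  {South, West}: total = 663
  {North, East}: total = 1113
  {South, East}: total = 1233
  {North, South}: total = 1331
Best pair: {East, West} with total 521.

{East, West}, total 521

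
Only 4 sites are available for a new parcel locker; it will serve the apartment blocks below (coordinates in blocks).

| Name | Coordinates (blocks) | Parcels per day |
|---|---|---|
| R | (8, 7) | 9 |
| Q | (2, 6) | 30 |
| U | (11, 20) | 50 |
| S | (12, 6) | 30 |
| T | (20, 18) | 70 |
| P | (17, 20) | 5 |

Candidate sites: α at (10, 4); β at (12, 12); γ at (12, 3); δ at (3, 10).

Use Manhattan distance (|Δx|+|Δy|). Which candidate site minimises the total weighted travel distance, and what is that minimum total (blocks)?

β, total 2236 blocks

Total weighted distance at each candidate:
  α (10, 4): total = 3110
  β (12, 12): total = 2236
  γ (12, 3): total = 3172
  δ (3, 10): total = 3382
Minimum is at β with total 2236 blocks.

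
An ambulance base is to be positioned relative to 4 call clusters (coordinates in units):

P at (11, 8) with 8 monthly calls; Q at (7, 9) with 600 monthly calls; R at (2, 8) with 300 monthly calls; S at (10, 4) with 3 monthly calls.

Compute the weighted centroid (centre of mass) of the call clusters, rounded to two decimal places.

(5.40, 8.65)

The minimiser of Σwᵢ‖p−pᵢ‖² is the weighted centroid p* = (Σwᵢpᵢ)/(Σwᵢ).
Σwᵢ = 911.
Σwᵢxᵢ = 8·11 + 600·7 + 300·2 + 3·10 = 4918.
Σwᵢyᵢ = 8·8 + 600·9 + 300·8 + 3·4 = 7876.
x* = 4918/911 = 5.40, y* = 7876/911 = 8.65.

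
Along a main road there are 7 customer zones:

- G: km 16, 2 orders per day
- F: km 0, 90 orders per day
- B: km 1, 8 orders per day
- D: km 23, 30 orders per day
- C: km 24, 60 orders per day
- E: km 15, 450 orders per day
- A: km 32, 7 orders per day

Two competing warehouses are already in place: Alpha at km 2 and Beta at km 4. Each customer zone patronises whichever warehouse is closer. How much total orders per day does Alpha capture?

98

The indifferent point is the midpoint (2+4)/2 = 3; customer zones left of it (closer to Alpha at 2) go to Alpha, those right go to Beta.
  F at 0 (w=90) → Alpha
  B at 1 (w=8) → Alpha
  E at 15 (w=450) → Beta
  G at 16 (w=2) → Beta
  D at 23 (w=30) → Beta
  C at 24 (w=60) → Beta
  A at 32 (w=7) → Beta
Alpha captures 98; Beta captures 549.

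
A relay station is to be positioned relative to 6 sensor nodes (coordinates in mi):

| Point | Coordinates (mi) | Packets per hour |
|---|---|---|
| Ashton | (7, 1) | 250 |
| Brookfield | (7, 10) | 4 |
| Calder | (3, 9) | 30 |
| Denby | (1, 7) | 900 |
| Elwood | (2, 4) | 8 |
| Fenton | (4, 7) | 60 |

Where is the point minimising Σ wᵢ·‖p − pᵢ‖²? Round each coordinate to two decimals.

The minimiser of Σwᵢ‖p−pᵢ‖² is the weighted centroid p* = (Σwᵢpᵢ)/(Σwᵢ).
Σwᵢ = 1252.
Σwᵢxᵢ = 250·7 + 4·7 + 30·3 + 900·1 + 8·2 + 60·4 = 3024.
Σwᵢyᵢ = 250·1 + 4·10 + 30·9 + 900·7 + 8·4 + 60·7 = 7312.
x* = 3024/1252 = 2.42, y* = 7312/1252 = 5.84.

(2.42, 5.84)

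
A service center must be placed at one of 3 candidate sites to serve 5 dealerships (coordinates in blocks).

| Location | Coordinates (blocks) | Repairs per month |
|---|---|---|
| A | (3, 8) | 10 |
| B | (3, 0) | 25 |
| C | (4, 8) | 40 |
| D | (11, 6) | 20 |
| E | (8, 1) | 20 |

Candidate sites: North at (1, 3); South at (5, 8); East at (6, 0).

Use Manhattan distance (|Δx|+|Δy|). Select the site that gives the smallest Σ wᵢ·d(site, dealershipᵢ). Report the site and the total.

Total weighted distance at each candidate:
  North (1, 3): total = 955
  South (5, 8): total = 670
  East (6, 0): total = 865
Minimum is at South with total 670 blocks.

South, total 670 blocks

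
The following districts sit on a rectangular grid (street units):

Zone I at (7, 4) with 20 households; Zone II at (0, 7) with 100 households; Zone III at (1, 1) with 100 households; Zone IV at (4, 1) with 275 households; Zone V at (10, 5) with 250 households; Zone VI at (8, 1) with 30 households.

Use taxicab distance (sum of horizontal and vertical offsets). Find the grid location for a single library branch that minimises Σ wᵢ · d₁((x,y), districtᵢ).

(4, 1)

Manhattan distance separates: Σwᵢ(|x−xᵢ|+|y−yᵢ|) = Σwᵢ|x−xᵢ| + Σwᵢ|y−yᵢ|, so x and y are optimised independently as 1-D weighted medians.
Total weight W = 775; half = 387.5.
x-coordinate, sorted with cumulative weight:
  x=0 (Zone II, w=100) cum 100
  x=1 (Zone III, w=100) cum 200
  x=4 (Zone IV, w=275) cum 475  ← median
  x=7 (Zone I, w=20) cum 495
  x=8 (Zone VI, w=30) cum 525
  x=10 (Zone V, w=250) cum 775
⇒ x* = 4
y-coordinate, sorted with cumulative weight:
  y=1 (Zone III, w=100) cum 100
  y=1 (Zone IV, w=275) cum 375
  y=1 (Zone VI, w=30) cum 405  ← median
  y=4 (Zone I, w=20) cum 425
  y=5 (Zone V, w=250) cum 675
  y=7 (Zone II, w=100) cum 775
⇒ y* = 1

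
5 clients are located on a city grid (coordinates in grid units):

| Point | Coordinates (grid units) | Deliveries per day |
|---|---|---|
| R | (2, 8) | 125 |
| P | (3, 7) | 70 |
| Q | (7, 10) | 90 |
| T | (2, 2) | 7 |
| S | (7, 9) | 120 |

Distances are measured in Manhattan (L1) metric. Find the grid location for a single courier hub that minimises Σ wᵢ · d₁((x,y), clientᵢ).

Manhattan distance separates: Σwᵢ(|x−xᵢ|+|y−yᵢ|) = Σwᵢ|x−xᵢ| + Σwᵢ|y−yᵢ|, so x and y are optimised independently as 1-D weighted medians.
Total weight W = 412; half = 206.
x-coordinate, sorted with cumulative weight:
  x=2 (R, w=125) cum 125
  x=2 (T, w=7) cum 132
  x=3 (P, w=70) cum 202
  x=7 (Q, w=90) cum 292  ← median
  x=7 (S, w=120) cum 412
⇒ x* = 7
y-coordinate, sorted with cumulative weight:
  y=2 (T, w=7) cum 7
  y=7 (P, w=70) cum 77
  y=8 (R, w=125) cum 202
  y=9 (S, w=120) cum 322  ← median
  y=10 (Q, w=90) cum 412
⇒ y* = 9

(7, 9)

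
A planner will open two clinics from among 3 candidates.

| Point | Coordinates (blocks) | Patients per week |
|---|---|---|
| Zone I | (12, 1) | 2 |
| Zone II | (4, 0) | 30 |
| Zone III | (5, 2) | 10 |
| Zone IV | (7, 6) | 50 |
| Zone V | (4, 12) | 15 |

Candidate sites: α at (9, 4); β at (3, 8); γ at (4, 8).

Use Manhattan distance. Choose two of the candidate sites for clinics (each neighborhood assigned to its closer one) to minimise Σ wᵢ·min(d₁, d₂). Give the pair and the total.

{α, γ}, total 572

Evaluate every pair (each demand assigned to the nearer of the two):
  {α, γ}: total = 572
  {α, β}: total = 617
  {β, γ}: total = 650
Best pair: {α, γ} with total 572.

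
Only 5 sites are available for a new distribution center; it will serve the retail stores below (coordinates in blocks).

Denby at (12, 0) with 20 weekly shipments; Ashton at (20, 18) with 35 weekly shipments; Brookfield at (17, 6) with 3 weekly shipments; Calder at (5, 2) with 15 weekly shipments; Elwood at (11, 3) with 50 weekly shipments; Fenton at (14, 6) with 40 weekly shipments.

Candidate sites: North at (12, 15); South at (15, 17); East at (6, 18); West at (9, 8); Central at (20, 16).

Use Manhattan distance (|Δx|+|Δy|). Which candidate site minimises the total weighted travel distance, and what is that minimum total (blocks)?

Total weighted distance at each candidate:
  North (12, 15): total = 2117
  South (15, 17): total = 2404
  East (6, 18): total = 3094
  West (9, 8): total = 1765
  Central (20, 16): total = 2764
Minimum is at West with total 1765 blocks.

West, total 1765 blocks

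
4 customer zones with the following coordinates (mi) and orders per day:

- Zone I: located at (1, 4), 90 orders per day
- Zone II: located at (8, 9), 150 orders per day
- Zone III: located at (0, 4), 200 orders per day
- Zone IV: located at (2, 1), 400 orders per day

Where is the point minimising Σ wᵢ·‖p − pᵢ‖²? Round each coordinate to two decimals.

(2.49, 3.46)

The minimiser of Σwᵢ‖p−pᵢ‖² is the weighted centroid p* = (Σwᵢpᵢ)/(Σwᵢ).
Σwᵢ = 840.
Σwᵢxᵢ = 90·1 + 150·8 + 200·0 + 400·2 = 2090.
Σwᵢyᵢ = 90·4 + 150·9 + 200·4 + 400·1 = 2910.
x* = 2090/840 = 2.49, y* = 2910/840 = 3.46.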